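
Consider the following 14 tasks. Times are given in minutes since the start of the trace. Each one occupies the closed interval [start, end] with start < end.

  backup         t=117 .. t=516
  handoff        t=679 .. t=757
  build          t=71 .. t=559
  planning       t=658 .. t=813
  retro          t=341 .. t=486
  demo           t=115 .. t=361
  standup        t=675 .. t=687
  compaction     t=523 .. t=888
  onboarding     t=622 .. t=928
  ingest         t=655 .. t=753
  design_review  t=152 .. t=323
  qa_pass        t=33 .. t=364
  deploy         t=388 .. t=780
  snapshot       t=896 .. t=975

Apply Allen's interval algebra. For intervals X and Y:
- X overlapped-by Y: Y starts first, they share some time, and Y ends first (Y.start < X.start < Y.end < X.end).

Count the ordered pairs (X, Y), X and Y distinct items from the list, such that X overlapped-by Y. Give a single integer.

Checking all 182 ordered pairs for relation 'overlapped-by'; matching pairs in alphabetical order:
(backup, demo): backup overlapped-by demo ✓
(backup, qa_pass): backup overlapped-by qa_pass ✓
(build, qa_pass): build overlapped-by qa_pass ✓
(compaction, build): compaction overlapped-by build ✓
(compaction, deploy): compaction overlapped-by deploy ✓
(deploy, backup): deploy overlapped-by backup ✓
(deploy, build): deploy overlapped-by build ✓
(deploy, retro): deploy overlapped-by retro ✓
(handoff, ingest): handoff overlapped-by ingest ✓
(handoff, standup): handoff overlapped-by standup ✓
(onboarding, compaction): onboarding overlapped-by compaction ✓
(onboarding, deploy): onboarding overlapped-by deploy ✓
(planning, deploy): planning overlapped-by deploy ✓
(planning, ingest): planning overlapped-by ingest ✓
(retro, demo): retro overlapped-by demo ✓
(retro, qa_pass): retro overlapped-by qa_pass ✓
(snapshot, onboarding): snapshot overlapped-by onboarding ✓
Count: 17.

17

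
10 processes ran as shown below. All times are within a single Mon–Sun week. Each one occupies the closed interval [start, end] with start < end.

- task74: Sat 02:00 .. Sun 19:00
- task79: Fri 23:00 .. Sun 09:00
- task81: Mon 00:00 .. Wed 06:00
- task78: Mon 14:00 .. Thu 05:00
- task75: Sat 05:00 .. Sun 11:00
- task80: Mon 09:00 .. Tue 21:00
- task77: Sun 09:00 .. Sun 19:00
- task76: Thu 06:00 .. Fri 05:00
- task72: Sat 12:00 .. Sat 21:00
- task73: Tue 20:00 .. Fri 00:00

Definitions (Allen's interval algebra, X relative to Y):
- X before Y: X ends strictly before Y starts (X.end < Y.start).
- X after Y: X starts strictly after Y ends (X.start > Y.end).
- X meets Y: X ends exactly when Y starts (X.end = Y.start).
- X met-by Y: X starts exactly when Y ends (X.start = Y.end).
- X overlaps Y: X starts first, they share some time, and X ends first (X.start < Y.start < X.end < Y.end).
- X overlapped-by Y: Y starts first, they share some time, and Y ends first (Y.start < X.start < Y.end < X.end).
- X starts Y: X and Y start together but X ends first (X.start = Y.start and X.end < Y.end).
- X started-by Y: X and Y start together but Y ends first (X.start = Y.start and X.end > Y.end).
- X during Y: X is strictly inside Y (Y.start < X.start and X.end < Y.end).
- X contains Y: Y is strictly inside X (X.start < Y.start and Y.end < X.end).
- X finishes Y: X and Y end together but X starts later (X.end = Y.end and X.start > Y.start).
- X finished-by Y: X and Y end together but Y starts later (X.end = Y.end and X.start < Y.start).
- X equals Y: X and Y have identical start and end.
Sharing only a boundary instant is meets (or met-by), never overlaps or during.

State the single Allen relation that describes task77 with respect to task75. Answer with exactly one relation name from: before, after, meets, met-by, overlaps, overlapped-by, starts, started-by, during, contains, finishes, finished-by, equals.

task77 = [Sun 09:00, Sun 19:00]; task75 = [Sat 05:00, Sun 11:00].
Compare endpoints: task77.start > task75.start, task77.start < task75.end, task77.end > task75.start, task77.end > task75.end.
That pattern is 'overlapped-by'.

overlapped-by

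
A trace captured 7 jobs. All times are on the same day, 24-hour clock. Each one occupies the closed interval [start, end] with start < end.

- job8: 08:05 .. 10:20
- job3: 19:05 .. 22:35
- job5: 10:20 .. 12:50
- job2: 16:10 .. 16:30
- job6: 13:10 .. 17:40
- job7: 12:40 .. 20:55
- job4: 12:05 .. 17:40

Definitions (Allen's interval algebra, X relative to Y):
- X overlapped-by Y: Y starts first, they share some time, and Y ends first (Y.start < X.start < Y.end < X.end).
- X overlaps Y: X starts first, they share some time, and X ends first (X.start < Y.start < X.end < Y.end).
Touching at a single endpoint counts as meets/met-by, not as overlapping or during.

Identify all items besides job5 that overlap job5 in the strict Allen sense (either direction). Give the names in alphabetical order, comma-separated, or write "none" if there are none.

Target job5 = [10:20, 12:50].
job2 [16:10, 16:30] → after → no.
job3 [19:05, 22:35] → after → no.
job4 [12:05, 17:40] → overlapped-by → yes.
job6 [13:10, 17:40] → after → no.
job7 [12:40, 20:55] → overlapped-by → yes.
job8 [08:05, 10:20] → meets → no.
Result: job4, job7.

job4, job7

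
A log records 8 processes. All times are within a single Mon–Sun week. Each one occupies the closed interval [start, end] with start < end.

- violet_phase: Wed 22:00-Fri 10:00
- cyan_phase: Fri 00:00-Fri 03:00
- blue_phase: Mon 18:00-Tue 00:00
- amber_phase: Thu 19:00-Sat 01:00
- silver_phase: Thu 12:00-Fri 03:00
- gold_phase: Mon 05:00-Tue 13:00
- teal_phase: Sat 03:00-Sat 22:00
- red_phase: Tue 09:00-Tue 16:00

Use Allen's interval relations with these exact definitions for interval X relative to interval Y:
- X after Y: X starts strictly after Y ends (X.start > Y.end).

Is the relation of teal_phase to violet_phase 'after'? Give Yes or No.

teal_phase = [Sat 03:00, Sat 22:00], violet_phase = [Wed 22:00, Fri 10:00].
Actual relation of teal_phase to violet_phase: after.
Asked whether 'after' holds → Yes.

Yes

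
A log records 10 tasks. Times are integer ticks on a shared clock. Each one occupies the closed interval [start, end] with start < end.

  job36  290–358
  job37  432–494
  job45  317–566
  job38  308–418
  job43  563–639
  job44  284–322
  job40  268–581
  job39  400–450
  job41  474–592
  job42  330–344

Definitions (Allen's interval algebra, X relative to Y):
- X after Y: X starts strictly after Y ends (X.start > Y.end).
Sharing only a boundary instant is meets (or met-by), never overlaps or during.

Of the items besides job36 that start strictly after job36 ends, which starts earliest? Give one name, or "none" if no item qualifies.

job39

Target job36 = [290, 358].
job37 [432, 494] → after → candidate.
job38 [308, 418] → overlapped-by → excluded.
job39 [400, 450] → after → candidate.
job40 [268, 581] → contains → excluded.
job41 [474, 592] → after → candidate.
job42 [330, 344] → during → excluded.
job43 [563, 639] → after → candidate.
job44 [284, 322] → overlaps → excluded.
job45 [317, 566] → overlapped-by → excluded.
Among candidates, earliest start is 400 → job39.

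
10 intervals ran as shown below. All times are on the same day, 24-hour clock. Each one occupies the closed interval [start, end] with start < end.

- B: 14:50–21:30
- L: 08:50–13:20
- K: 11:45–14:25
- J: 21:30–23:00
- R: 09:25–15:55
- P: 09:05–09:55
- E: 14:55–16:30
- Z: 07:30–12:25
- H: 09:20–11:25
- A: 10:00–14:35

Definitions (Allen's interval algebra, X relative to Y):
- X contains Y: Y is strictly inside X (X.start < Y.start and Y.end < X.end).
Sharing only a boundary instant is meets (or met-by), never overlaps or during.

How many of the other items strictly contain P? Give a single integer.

2

Target P = [09:05, 09:55].
A [10:00, 14:35] → after → no.
B [14:50, 21:30] → after → no.
E [14:55, 16:30] → after → no.
H [09:20, 11:25] → overlapped-by → no.
J [21:30, 23:00] → after → no.
K [11:45, 14:25] → after → no.
L [08:50, 13:20] → contains → counts.
R [09:25, 15:55] → overlapped-by → no.
Z [07:30, 12:25] → contains → counts.
Total: 2.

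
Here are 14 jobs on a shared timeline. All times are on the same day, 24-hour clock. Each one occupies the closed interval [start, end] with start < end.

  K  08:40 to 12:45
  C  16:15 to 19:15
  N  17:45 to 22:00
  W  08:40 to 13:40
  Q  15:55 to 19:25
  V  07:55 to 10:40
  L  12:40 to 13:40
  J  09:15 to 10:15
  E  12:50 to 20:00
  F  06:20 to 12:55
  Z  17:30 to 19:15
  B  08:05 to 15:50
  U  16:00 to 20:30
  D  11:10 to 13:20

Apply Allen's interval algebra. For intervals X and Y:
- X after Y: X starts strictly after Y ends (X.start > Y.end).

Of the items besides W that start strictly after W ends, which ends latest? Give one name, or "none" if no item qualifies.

N

Target W = [08:40, 13:40].
B [08:05, 15:50] → contains → excluded.
C [16:15, 19:15] → after → candidate.
D [11:10, 13:20] → during → excluded.
E [12:50, 20:00] → overlapped-by → excluded.
F [06:20, 12:55] → overlaps → excluded.
J [09:15, 10:15] → during → excluded.
K [08:40, 12:45] → starts → excluded.
L [12:40, 13:40] → finishes → excluded.
N [17:45, 22:00] → after → candidate.
Q [15:55, 19:25] → after → candidate.
U [16:00, 20:30] → after → candidate.
V [07:55, 10:40] → overlaps → excluded.
Z [17:30, 19:15] → after → candidate.
Among candidates, latest end is 22:00 → N.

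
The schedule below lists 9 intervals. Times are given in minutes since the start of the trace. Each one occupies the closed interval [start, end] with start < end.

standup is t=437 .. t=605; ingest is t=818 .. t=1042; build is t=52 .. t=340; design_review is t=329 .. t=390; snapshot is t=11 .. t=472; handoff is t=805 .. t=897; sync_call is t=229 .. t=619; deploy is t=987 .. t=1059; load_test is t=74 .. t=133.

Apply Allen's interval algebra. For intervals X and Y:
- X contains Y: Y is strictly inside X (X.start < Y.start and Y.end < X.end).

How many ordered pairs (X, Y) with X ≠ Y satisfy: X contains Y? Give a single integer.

Checking all 72 ordered pairs for relation 'contains'; matching pairs in alphabetical order:
(build, load_test): build contains load_test ✓
(snapshot, build): snapshot contains build ✓
(snapshot, design_review): snapshot contains design_review ✓
(snapshot, load_test): snapshot contains load_test ✓
(sync_call, design_review): sync_call contains design_review ✓
(sync_call, standup): sync_call contains standup ✓
Count: 6.

6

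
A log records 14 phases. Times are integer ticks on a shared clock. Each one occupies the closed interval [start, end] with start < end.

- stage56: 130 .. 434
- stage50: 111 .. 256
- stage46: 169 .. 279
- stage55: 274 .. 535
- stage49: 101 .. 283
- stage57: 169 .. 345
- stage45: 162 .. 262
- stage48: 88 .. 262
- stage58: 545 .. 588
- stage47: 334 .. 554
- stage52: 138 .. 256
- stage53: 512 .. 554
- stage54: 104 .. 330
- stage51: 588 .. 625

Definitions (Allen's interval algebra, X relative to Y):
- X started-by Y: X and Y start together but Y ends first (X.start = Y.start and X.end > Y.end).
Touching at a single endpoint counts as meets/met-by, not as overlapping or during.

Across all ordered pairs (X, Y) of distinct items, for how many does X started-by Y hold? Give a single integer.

1

Checking all 182 ordered pairs for relation 'started-by'; matching pairs in alphabetical order:
(stage57, stage46): stage57 started-by stage46 ✓
Count: 1.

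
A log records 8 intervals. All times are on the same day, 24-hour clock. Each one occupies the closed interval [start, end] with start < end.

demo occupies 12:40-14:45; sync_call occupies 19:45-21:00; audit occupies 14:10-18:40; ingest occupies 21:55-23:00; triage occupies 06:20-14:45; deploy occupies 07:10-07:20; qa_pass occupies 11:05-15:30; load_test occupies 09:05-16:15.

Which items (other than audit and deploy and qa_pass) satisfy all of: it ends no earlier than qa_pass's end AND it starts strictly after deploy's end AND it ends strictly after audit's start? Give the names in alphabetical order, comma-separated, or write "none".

ingest, load_test, sync_call

Conditions: its end is no earlier than qa_pass's end (X.end >= 15:30) AND its start is strictly after deploy's end (X.start > 07:20) AND its end is strictly after audit's start (X.end > 14:10).
demo: end 14:45 >= 15:30? ✗; start 12:40 > 07:20? ✓; end 14:45 > 14:10? ✓ → no.
ingest: end 23:00 >= 15:30? ✓; start 21:55 > 07:20? ✓; end 23:00 > 14:10? ✓ → yes.
load_test: end 16:15 >= 15:30? ✓; start 09:05 > 07:20? ✓; end 16:15 > 14:10? ✓ → yes.
sync_call: end 21:00 >= 15:30? ✓; start 19:45 > 07:20? ✓; end 21:00 > 14:10? ✓ → yes.
triage: end 14:45 >= 15:30? ✗; start 06:20 > 07:20? ✗; end 14:45 > 14:10? ✓ → no.
Result: ingest, load_test, sync_call.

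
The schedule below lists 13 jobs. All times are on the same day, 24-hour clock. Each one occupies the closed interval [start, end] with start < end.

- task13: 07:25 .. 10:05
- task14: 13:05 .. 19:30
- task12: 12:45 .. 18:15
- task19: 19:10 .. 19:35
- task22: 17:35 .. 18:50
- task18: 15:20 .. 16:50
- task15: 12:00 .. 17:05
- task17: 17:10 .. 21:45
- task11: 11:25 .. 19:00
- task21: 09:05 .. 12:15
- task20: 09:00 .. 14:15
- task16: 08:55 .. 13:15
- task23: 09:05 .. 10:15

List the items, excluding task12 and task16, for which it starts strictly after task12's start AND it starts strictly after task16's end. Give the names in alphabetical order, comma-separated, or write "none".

Conditions: its start is strictly after task12's start (X.start > 12:45) AND its start is strictly after task16's end (X.start > 13:15).
task11: start 11:25 > 12:45? ✗; start 11:25 > 13:15? ✗ → no.
task13: start 07:25 > 12:45? ✗; start 07:25 > 13:15? ✗ → no.
task14: start 13:05 > 12:45? ✓; start 13:05 > 13:15? ✗ → no.
task15: start 12:00 > 12:45? ✗; start 12:00 > 13:15? ✗ → no.
task17: start 17:10 > 12:45? ✓; start 17:10 > 13:15? ✓ → yes.
task18: start 15:20 > 12:45? ✓; start 15:20 > 13:15? ✓ → yes.
task19: start 19:10 > 12:45? ✓; start 19:10 > 13:15? ✓ → yes.
task20: start 09:00 > 12:45? ✗; start 09:00 > 13:15? ✗ → no.
task21: start 09:05 > 12:45? ✗; start 09:05 > 13:15? ✗ → no.
task22: start 17:35 > 12:45? ✓; start 17:35 > 13:15? ✓ → yes.
task23: start 09:05 > 12:45? ✗; start 09:05 > 13:15? ✗ → no.
Result: task17, task18, task19, task22.

task17, task18, task19, task22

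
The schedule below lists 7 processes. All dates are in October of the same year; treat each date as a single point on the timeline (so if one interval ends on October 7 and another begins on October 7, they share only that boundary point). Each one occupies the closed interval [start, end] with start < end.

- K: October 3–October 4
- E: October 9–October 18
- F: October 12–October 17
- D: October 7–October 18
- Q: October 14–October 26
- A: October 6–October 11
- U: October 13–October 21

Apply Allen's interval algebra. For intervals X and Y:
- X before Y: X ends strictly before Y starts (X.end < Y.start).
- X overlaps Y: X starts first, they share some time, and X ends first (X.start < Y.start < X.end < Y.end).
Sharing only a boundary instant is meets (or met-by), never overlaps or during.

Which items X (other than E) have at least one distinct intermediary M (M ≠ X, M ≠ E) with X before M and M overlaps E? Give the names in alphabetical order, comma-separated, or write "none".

Target E = [October 9, October 18].
Intermediaries M with M overlaps E: A.
Via A — items with X before A: K.
Union: K.

K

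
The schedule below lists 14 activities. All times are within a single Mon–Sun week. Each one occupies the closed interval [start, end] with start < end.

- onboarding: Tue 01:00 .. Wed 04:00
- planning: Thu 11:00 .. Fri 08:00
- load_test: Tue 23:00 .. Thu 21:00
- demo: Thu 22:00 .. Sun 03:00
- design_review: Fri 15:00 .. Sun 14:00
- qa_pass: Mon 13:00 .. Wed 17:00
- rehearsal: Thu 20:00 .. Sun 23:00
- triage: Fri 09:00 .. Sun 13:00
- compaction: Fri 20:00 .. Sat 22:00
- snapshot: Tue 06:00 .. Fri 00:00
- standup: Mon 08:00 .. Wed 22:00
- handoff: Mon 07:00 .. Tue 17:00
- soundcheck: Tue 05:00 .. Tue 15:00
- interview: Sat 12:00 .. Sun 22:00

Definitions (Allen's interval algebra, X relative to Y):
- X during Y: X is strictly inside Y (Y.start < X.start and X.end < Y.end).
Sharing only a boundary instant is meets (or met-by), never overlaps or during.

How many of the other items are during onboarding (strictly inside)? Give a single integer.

1

Target onboarding = [Tue 01:00, Wed 04:00].
compaction [Fri 20:00, Sat 22:00] → after → no.
demo [Thu 22:00, Sun 03:00] → after → no.
design_review [Fri 15:00, Sun 14:00] → after → no.
handoff [Mon 07:00, Tue 17:00] → overlaps → no.
interview [Sat 12:00, Sun 22:00] → after → no.
load_test [Tue 23:00, Thu 21:00] → overlapped-by → no.
planning [Thu 11:00, Fri 08:00] → after → no.
qa_pass [Mon 13:00, Wed 17:00] → contains → no.
rehearsal [Thu 20:00, Sun 23:00] → after → no.
snapshot [Tue 06:00, Fri 00:00] → overlapped-by → no.
soundcheck [Tue 05:00, Tue 15:00] → during → counts.
standup [Mon 08:00, Wed 22:00] → contains → no.
triage [Fri 09:00, Sun 13:00] → after → no.
Total: 1.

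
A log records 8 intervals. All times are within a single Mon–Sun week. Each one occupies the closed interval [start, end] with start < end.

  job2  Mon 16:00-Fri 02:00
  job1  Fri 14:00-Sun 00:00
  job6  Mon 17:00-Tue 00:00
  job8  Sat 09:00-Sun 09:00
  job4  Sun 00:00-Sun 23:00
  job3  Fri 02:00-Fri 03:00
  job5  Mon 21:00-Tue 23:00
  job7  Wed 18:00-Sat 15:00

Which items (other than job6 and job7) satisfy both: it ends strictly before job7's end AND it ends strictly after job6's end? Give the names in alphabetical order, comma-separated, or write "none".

job2, job3, job5

Conditions: its end is strictly before job7's end (X.end < Sat 15:00) AND its end is strictly after job6's end (X.end > Tue 00:00).
job1: end Sun 00:00 < Sat 15:00? ✗; end Sun 00:00 > Tue 00:00? ✓ → no.
job2: end Fri 02:00 < Sat 15:00? ✓; end Fri 02:00 > Tue 00:00? ✓ → yes.
job3: end Fri 03:00 < Sat 15:00? ✓; end Fri 03:00 > Tue 00:00? ✓ → yes.
job4: end Sun 23:00 < Sat 15:00? ✗; end Sun 23:00 > Tue 00:00? ✓ → no.
job5: end Tue 23:00 < Sat 15:00? ✓; end Tue 23:00 > Tue 00:00? ✓ → yes.
job8: end Sun 09:00 < Sat 15:00? ✗; end Sun 09:00 > Tue 00:00? ✓ → no.
Result: job2, job3, job5.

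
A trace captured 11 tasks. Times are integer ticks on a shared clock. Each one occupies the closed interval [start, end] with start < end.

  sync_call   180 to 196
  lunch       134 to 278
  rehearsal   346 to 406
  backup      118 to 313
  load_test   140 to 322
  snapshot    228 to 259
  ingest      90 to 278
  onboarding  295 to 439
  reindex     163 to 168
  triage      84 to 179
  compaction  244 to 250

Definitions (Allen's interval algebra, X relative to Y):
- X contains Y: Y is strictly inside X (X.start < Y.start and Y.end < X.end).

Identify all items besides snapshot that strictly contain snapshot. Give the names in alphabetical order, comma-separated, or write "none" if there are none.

Target snapshot = [228, 259].
backup [118, 313] → contains → yes.
compaction [244, 250] → during → no.
ingest [90, 278] → contains → yes.
load_test [140, 322] → contains → yes.
lunch [134, 278] → contains → yes.
onboarding [295, 439] → after → no.
rehearsal [346, 406] → after → no.
reindex [163, 168] → before → no.
sync_call [180, 196] → before → no.
triage [84, 179] → before → no.
Result: backup, ingest, load_test, lunch.

backup, ingest, load_test, lunch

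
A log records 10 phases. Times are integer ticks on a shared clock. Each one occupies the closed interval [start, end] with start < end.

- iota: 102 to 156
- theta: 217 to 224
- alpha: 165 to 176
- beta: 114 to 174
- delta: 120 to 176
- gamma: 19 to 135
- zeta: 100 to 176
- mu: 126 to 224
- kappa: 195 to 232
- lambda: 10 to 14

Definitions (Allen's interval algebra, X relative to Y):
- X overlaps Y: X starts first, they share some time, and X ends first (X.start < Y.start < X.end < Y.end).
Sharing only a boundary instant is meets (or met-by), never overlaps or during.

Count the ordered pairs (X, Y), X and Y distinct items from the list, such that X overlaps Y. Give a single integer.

Checking all 90 ordered pairs for relation 'overlaps'; matching pairs in alphabetical order:
(beta, alpha): beta overlaps alpha ✓
(beta, delta): beta overlaps delta ✓
(beta, mu): beta overlaps mu ✓
(delta, mu): delta overlaps mu ✓
(gamma, beta): gamma overlaps beta ✓
(gamma, delta): gamma overlaps delta ✓
(gamma, iota): gamma overlaps iota ✓
(gamma, mu): gamma overlaps mu ✓
(gamma, zeta): gamma overlaps zeta ✓
(iota, beta): iota overlaps beta ✓
(iota, delta): iota overlaps delta ✓
(iota, mu): iota overlaps mu ✓
(mu, kappa): mu overlaps kappa ✓
(zeta, mu): zeta overlaps mu ✓
Count: 14.

14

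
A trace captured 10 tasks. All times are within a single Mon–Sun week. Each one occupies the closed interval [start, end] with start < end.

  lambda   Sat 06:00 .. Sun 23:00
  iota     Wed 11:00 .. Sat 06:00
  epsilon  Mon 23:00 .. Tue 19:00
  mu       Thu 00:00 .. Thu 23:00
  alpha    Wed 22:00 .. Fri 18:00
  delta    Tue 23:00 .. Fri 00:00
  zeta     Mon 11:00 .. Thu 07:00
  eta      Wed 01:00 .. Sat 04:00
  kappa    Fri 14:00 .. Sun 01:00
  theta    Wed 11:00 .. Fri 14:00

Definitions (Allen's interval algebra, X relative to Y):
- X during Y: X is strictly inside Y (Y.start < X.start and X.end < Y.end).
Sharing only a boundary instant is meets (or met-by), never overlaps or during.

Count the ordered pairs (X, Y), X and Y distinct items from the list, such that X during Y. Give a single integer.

Checking all 90 ordered pairs for relation 'during'; matching pairs in alphabetical order:
(alpha, eta): alpha during eta ✓
(alpha, iota): alpha during iota ✓
(epsilon, zeta): epsilon during zeta ✓
(mu, alpha): mu during alpha ✓
(mu, delta): mu during delta ✓
(mu, eta): mu during eta ✓
(mu, iota): mu during iota ✓
(mu, theta): mu during theta ✓
(theta, eta): theta during eta ✓
Count: 9.

9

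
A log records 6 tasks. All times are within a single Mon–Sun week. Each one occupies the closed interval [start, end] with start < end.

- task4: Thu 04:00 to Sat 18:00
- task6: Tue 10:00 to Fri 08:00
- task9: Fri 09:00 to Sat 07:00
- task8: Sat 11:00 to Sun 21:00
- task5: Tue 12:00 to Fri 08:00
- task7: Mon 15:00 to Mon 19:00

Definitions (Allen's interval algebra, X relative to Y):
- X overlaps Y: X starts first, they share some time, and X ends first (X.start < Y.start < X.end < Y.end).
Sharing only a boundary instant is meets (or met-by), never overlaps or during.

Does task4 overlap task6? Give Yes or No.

No

task4 = [Thu 04:00, Sat 18:00], task6 = [Tue 10:00, Fri 08:00].
Actual relation of task4 to task6: overlapped-by.
Asked whether 'overlaps' holds → No.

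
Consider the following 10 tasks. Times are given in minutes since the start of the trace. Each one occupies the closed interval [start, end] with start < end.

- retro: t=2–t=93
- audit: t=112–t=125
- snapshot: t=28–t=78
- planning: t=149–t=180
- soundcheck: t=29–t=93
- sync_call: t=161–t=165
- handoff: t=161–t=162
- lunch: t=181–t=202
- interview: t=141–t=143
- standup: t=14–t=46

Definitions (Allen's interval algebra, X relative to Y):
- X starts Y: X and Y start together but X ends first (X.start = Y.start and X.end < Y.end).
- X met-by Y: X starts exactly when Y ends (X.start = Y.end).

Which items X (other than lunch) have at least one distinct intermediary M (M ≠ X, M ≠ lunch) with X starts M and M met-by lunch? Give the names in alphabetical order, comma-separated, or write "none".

none

Target lunch = [t=181, t=202].
Intermediaries M with M met-by lunch: none.
Union: none.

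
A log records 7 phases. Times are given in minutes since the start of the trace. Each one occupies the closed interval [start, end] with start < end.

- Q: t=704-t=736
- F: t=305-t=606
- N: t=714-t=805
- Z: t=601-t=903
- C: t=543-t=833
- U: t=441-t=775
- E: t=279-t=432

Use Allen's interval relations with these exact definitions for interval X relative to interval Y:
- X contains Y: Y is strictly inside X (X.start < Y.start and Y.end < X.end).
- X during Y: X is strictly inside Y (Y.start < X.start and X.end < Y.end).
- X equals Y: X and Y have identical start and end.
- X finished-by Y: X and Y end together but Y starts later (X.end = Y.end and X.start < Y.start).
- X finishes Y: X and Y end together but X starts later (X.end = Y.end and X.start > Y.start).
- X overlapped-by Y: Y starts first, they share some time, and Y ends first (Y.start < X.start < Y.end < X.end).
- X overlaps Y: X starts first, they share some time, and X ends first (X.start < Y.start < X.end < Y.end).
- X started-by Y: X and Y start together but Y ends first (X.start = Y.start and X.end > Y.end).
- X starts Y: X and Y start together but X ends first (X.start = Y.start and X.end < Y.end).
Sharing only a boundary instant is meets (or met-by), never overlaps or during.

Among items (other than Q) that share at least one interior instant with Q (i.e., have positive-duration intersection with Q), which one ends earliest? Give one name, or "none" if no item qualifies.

U

Target Q = [t=704, t=736].
C [t=543, t=833] → contains → candidate.
E [t=279, t=432] → before → excluded.
F [t=305, t=606] → before → excluded.
N [t=714, t=805] → overlapped-by → candidate.
U [t=441, t=775] → contains → candidate.
Z [t=601, t=903] → contains → candidate.
Among candidates, earliest end is t=775 → U.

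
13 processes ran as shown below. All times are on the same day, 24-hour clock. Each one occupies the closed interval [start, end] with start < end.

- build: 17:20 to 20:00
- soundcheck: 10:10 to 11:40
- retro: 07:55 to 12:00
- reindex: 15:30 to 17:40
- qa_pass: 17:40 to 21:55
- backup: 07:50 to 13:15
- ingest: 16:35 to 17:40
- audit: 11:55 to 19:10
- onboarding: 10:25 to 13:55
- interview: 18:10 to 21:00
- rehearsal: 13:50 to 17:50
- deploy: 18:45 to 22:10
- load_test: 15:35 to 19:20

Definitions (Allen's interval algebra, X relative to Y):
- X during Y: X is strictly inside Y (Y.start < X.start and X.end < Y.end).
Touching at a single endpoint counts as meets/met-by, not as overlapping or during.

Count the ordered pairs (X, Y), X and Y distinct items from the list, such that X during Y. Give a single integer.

10

Checking all 156 ordered pairs for relation 'during'; matching pairs in alphabetical order:
(ingest, audit): ingest during audit ✓
(ingest, load_test): ingest during load_test ✓
(ingest, rehearsal): ingest during rehearsal ✓
(interview, qa_pass): interview during qa_pass ✓
(rehearsal, audit): rehearsal during audit ✓
(reindex, audit): reindex during audit ✓
(reindex, rehearsal): reindex during rehearsal ✓
(retro, backup): retro during backup ✓
(soundcheck, backup): soundcheck during backup ✓
(soundcheck, retro): soundcheck during retro ✓
Count: 10.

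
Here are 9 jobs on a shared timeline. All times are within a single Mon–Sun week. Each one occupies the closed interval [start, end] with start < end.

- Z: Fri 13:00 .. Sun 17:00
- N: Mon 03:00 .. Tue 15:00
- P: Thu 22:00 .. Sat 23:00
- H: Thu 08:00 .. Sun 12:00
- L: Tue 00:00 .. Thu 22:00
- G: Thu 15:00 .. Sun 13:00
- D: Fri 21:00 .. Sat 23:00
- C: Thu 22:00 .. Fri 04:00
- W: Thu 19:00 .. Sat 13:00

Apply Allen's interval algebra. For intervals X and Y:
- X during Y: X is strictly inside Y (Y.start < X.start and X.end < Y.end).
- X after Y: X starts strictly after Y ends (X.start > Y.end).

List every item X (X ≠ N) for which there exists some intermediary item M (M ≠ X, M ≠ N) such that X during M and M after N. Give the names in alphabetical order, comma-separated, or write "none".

C, D, P, W

Target N = [Mon 03:00, Tue 15:00].
Intermediaries M with M after N: C, D, G, H, P, W, Z.
Via C — items with X during C: none.
Via D — items with X during D: none.
Via G — items with X during G: C, D, P, W.
Via H — items with X during H: C, D, P, W.
Via P — items with X during P: none.
Via W — items with X during W: C.
Via Z — items with X during Z: D.
Union: C, D, P, W.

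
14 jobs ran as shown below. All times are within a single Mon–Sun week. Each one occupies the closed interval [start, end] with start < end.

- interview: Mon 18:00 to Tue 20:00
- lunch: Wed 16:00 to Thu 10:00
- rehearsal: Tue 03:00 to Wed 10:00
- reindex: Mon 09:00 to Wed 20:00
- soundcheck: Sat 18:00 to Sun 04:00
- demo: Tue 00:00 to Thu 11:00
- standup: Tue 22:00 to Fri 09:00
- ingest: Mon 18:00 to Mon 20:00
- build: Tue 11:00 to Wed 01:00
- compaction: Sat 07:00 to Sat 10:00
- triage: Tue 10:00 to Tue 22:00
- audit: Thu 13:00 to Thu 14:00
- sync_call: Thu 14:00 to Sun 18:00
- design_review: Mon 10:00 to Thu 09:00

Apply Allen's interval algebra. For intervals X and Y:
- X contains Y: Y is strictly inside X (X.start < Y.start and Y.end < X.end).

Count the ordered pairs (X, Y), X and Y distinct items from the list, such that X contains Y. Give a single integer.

20

Checking all 182 ordered pairs for relation 'contains'; matching pairs in alphabetical order:
(demo, build): demo contains build ✓
(demo, lunch): demo contains lunch ✓
(demo, rehearsal): demo contains rehearsal ✓
(demo, triage): demo contains triage ✓
(design_review, build): design_review contains build ✓
(design_review, ingest): design_review contains ingest ✓
(design_review, interview): design_review contains interview ✓
(design_review, rehearsal): design_review contains rehearsal ✓
(design_review, triage): design_review contains triage ✓
(rehearsal, build): rehearsal contains build ✓
(rehearsal, triage): rehearsal contains triage ✓
(reindex, build): reindex contains build ✓
(reindex, ingest): reindex contains ingest ✓
(reindex, interview): reindex contains interview ✓
(reindex, rehearsal): reindex contains rehearsal ✓
(reindex, triage): reindex contains triage ✓
(standup, audit): standup contains audit ✓
(standup, lunch): standup contains lunch ✓
(sync_call, compaction): sync_call contains compaction ✓
(sync_call, soundcheck): sync_call contains soundcheck ✓
Count: 20.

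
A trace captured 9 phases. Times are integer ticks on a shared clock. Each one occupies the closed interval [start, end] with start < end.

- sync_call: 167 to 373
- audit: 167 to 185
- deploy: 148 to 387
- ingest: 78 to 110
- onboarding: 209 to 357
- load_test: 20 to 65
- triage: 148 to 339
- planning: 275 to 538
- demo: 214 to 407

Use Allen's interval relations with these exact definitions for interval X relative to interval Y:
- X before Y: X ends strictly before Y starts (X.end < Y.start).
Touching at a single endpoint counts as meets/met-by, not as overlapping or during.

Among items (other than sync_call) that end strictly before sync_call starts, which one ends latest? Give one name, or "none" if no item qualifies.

ingest

Target sync_call = [167, 373].
audit [167, 185] → starts → excluded.
demo [214, 407] → overlapped-by → excluded.
deploy [148, 387] → contains → excluded.
ingest [78, 110] → before → candidate.
load_test [20, 65] → before → candidate.
onboarding [209, 357] → during → excluded.
planning [275, 538] → overlapped-by → excluded.
triage [148, 339] → overlaps → excluded.
Among candidates, latest end is 110 → ingest.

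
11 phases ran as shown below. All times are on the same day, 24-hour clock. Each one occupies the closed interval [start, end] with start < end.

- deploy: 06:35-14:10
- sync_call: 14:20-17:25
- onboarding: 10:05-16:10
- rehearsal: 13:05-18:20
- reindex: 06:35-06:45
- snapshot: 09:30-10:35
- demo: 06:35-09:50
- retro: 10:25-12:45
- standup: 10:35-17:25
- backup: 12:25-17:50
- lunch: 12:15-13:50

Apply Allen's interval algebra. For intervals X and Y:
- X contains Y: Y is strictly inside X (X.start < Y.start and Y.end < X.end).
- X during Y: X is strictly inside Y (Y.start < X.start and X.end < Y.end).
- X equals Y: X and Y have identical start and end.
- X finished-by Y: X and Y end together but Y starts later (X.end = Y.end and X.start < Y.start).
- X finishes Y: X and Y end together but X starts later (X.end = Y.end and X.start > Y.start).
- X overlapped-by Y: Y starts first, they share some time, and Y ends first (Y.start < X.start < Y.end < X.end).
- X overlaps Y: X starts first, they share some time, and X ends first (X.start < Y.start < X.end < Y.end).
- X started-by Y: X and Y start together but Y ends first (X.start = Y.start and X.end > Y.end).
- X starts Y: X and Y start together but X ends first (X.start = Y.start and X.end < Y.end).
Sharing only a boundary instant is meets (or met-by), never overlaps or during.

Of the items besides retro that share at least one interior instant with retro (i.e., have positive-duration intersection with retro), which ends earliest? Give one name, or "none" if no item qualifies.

Target retro = [10:25, 12:45].
backup [12:25, 17:50] → overlapped-by → candidate.
demo [06:35, 09:50] → before → excluded.
deploy [06:35, 14:10] → contains → candidate.
lunch [12:15, 13:50] → overlapped-by → candidate.
onboarding [10:05, 16:10] → contains → candidate.
rehearsal [13:05, 18:20] → after → excluded.
reindex [06:35, 06:45] → before → excluded.
snapshot [09:30, 10:35] → overlaps → candidate.
standup [10:35, 17:25] → overlapped-by → candidate.
sync_call [14:20, 17:25] → after → excluded.
Among candidates, earliest end is 10:35 → snapshot.

snapshot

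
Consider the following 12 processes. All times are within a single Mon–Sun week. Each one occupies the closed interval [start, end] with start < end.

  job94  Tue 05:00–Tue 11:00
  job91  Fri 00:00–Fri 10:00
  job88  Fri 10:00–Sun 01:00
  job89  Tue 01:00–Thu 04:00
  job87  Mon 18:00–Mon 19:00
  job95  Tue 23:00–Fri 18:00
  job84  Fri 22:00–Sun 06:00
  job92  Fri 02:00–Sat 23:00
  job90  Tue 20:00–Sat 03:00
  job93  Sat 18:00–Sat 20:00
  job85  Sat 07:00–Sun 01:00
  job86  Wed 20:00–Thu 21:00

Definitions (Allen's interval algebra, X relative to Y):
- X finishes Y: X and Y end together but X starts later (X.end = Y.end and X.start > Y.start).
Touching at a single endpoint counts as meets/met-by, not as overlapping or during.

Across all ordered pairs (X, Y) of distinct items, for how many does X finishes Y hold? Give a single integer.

Checking all 132 ordered pairs for relation 'finishes'; matching pairs in alphabetical order:
(job85, job88): job85 finishes job88 ✓
Count: 1.

1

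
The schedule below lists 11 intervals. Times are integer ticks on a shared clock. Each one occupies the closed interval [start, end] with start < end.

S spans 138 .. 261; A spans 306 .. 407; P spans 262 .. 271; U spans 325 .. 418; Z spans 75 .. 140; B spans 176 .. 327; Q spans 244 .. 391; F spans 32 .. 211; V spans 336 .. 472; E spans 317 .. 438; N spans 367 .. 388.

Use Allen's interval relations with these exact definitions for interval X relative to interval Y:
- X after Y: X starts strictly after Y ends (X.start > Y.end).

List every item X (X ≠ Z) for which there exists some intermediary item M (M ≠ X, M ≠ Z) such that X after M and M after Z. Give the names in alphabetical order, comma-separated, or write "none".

A, E, N, U, V

Target Z = [75, 140].
Intermediaries M with M after Z: A, B, E, N, P, Q, U, V.
Via A — items with X after A: none.
Via B — items with X after B: N, V.
Via E — items with X after E: none.
Via N — items with X after N: none.
Via P — items with X after P: A, E, N, U, V.
Via Q — items with X after Q: none.
Via U — items with X after U: none.
Via V — items with X after V: none.
Union: A, E, N, U, V.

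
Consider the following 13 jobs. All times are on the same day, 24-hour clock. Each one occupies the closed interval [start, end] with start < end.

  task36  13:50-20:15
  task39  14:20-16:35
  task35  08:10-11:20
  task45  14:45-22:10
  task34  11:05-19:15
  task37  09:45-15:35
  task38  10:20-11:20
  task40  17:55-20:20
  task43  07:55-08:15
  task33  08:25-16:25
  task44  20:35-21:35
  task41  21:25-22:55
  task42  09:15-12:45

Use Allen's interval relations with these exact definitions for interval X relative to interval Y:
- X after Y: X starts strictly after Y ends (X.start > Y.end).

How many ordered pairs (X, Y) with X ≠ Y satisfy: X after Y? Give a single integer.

Checking all 156 ordered pairs for relation 'after'; matching pairs in alphabetical order:
(task33, task43): task33 after task43 ✓
(task34, task43): task34 after task43 ✓
(task36, task35): task36 after task35 ✓
(task36, task38): task36 after task38 ✓
(task36, task42): task36 after task42 ✓
(task36, task43): task36 after task43 ✓
(task37, task43): task37 after task43 ✓
(task38, task43): task38 after task43 ✓
(task39, task35): task39 after task35 ✓
(task39, task38): task39 after task38 ✓
(task39, task42): task39 after task42 ✓
(task39, task43): task39 after task43 ✓
(task40, task33): task40 after task33 ✓
(task40, task35): task40 after task35 ✓
(task40, task37): task40 after task37 ✓
(task40, task38): task40 after task38 ✓
(task40, task39): task40 after task39 ✓
(task40, task42): task40 after task42 ✓
(task40, task43): task40 after task43 ✓
(task41, task33): task41 after task33 ✓
(task41, task34): task41 after task34 ✓
(task41, task35): task41 after task35 ✓
(task41, task36): task41 after task36 ✓
(task41, task37): task41 after task37 ✓
... plus 20 further pairs not listed.
Count: 44.

44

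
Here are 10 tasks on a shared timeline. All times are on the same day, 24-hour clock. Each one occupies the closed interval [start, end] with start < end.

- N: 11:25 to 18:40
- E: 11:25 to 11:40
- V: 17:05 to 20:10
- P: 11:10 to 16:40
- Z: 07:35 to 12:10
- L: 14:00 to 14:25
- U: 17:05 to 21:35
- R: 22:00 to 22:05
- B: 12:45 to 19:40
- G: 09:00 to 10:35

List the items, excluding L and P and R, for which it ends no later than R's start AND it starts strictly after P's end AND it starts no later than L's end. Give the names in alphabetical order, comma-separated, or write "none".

none

Conditions: its end is no later than R's start (X.end <= 22:00) AND its start is strictly after P's end (X.start > 16:40) AND its start is no later than L's end (X.start <= 14:25).
B: end 19:40 <= 22:00? ✓; start 12:45 > 16:40? ✗; start 12:45 <= 14:25? ✓ → no.
E: end 11:40 <= 22:00? ✓; start 11:25 > 16:40? ✗; start 11:25 <= 14:25? ✓ → no.
G: end 10:35 <= 22:00? ✓; start 09:00 > 16:40? ✗; start 09:00 <= 14:25? ✓ → no.
N: end 18:40 <= 22:00? ✓; start 11:25 > 16:40? ✗; start 11:25 <= 14:25? ✓ → no.
U: end 21:35 <= 22:00? ✓; start 17:05 > 16:40? ✓; start 17:05 <= 14:25? ✗ → no.
V: end 20:10 <= 22:00? ✓; start 17:05 > 16:40? ✓; start 17:05 <= 14:25? ✗ → no.
Z: end 12:10 <= 22:00? ✓; start 07:35 > 16:40? ✗; start 07:35 <= 14:25? ✓ → no.
Result: none.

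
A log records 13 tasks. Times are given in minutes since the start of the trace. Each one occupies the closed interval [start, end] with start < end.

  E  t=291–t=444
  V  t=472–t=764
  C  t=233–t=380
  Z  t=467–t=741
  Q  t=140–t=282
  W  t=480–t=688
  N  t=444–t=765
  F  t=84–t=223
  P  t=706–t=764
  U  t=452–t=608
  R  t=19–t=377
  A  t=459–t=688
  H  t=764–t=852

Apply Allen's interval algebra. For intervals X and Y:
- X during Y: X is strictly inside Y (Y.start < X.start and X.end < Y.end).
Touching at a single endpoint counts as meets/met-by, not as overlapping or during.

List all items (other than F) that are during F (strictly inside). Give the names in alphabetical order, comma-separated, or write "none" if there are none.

none

Target F = [t=84, t=223].
A [t=459, t=688] → after → no.
C [t=233, t=380] → after → no.
E [t=291, t=444] → after → no.
H [t=764, t=852] → after → no.
N [t=444, t=765] → after → no.
P [t=706, t=764] → after → no.
Q [t=140, t=282] → overlapped-by → no.
R [t=19, t=377] → contains → no.
U [t=452, t=608] → after → no.
V [t=472, t=764] → after → no.
W [t=480, t=688] → after → no.
Z [t=467, t=741] → after → no.
Result: none.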